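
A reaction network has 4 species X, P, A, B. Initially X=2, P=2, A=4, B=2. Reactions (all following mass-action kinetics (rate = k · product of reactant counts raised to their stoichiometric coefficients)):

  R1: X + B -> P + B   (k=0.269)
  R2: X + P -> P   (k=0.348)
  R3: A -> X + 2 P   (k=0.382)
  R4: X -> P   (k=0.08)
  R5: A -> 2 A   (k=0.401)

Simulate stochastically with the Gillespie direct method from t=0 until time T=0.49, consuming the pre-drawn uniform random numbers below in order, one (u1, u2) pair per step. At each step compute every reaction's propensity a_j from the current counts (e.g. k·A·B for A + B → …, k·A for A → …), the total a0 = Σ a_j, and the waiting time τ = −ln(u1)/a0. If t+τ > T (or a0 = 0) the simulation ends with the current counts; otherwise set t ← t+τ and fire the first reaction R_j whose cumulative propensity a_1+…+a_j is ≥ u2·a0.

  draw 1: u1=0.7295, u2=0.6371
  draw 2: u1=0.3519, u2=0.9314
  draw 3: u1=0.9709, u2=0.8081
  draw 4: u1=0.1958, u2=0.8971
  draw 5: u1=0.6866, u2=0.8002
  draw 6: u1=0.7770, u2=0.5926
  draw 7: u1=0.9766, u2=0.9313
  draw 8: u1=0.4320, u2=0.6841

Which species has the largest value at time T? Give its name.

t=0.000: X=2 P=2 A=4 B=2
Draw 1: a1=1.076, a2=1.392, a3=1.528, a4=0.160, a5=1.604, a0=5.760; τ=−ln(0.7295)/5.760=0.055 → t=0.055; u2·a0=0.6371·5.760=3.670; a1+a2=2.468 < 3.670 ≤ a1+…+a3=3.996 → R3 fires; X=3 P=4 A=3 B=2
Draw 2: a1=1.614, a2=4.176, a3=1.146, a4=0.240, a5=1.203, a0=8.379; τ=−ln(0.3519)/8.379=0.125 → t=0.179; u2·a0=0.9314·8.379=7.804; a1+…+a4=7.176 < 7.804 ≤ a1+…+a5=8.379 → R5 fires; X=3 P=4 A=4 B=2
Draw 3: a1=1.614, a2=4.176, a3=1.528, a4=0.240, a5=1.604, a0=9.162; τ=−ln(0.9709)/9.162=0.003 → t=0.183; u2·a0=0.8081·9.162=7.404; a1+…+a3=7.318 < 7.404 ≤ a1+…+a4=7.558 → R4 fires; X=2 P=5 A=4 B=2
Draw 4: a1=1.076, a2=3.480, a3=1.528, a4=0.160, a5=1.604, a0=7.848; τ=−ln(0.1958)/7.848=0.208 → t=0.390; u2·a0=0.8971·7.848=7.040; a1+…+a4=6.244 < 7.040 ≤ a1+…+a5=7.848 → R5 fires; X=2 P=5 A=5 B=2
Draw 5: a1=1.076, a2=3.480, a3=1.910, a4=0.160, a5=2.005, a0=8.631; τ=−ln(0.6866)/8.631=0.044 → t=0.434; u2·a0=0.8002·8.631=6.907; a1+…+a4=6.626 < 6.907 ≤ a1+…+a5=8.631 → R5 fires; X=2 P=5 A=6 B=2
Draw 6: a1=1.076, a2=3.480, a3=2.292, a4=0.160, a5=2.406, a0=9.414; τ=−ln(0.7770)/9.414=0.027 → t=0.461; u2·a0=0.5926·9.414=5.579; a1+a2=4.556 < 5.579 ≤ a1+…+a3=6.848 → R3 fires; X=3 P=7 A=5 B=2
Draw 7: a1=1.614, a2=7.308, a3=1.910, a4=0.240, a5=2.005, a0=13.077; τ=−ln(0.9766)/13.077=0.002 → t=0.463; u2·a0=0.9313·13.077=12.179; a1+…+a4=11.072 < 12.179 ≤ a1+…+a5=13.077 → R5 fires; X=3 P=7 A=6 B=2
Draw 8: a1=1.614, a2=7.308, a3=2.292, a4=0.240, a5=2.406, a0=13.860; τ=−ln(0.4320)/13.860=0.061 → t=0.523 > T=0.49: stop.
At T=0.49: X=3 P=7 A=6 B=2; the largest is P.

Dominant species at T: P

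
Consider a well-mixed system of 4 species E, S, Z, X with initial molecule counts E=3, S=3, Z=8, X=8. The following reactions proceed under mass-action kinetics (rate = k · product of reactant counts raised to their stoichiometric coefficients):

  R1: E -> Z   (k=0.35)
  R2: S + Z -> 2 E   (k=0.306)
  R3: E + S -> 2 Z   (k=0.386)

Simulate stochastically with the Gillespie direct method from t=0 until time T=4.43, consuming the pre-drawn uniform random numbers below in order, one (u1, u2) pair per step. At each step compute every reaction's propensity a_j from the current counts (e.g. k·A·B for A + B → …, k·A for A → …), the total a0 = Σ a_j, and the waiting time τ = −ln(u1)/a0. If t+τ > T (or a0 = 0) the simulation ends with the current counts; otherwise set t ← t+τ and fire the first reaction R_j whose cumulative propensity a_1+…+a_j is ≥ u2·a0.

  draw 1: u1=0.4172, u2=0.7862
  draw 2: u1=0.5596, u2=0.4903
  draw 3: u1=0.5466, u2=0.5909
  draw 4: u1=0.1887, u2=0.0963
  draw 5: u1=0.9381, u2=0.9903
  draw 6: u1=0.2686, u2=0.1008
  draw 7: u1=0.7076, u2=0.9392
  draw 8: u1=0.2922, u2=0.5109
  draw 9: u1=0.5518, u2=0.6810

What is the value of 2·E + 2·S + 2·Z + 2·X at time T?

Value at T = 44

Check how each reaction changes W = 2·E + 2·S + 2·Z + 2·X (weight of products minus weight of reactants):
R1: E -> Z: (2·1) − (2·1) = 2 − 2 = 0
R2: S + Z -> 2 E: (2·2) − (2·1 + 2·1) = 4 − 4 = 0
R3: E + S -> 2 Z: (2·2) − (2·1 + 2·1) = 4 − 4 = 0
Every reaction leaves W unchanged, so W is conserved and no simulation is needed: W(T) = W(0) = 2·3 + 2·3 + 2·8 + 2·8 = 44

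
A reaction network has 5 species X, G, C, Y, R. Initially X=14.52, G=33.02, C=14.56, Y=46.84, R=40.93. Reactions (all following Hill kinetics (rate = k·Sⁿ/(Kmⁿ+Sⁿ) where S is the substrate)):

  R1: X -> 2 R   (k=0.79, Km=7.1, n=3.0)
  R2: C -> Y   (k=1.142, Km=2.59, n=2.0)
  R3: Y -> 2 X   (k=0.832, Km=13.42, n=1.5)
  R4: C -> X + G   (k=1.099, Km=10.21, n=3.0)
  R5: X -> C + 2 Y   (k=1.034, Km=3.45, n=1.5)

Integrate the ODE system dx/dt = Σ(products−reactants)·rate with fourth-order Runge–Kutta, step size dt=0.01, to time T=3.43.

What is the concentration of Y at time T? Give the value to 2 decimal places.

Y at T = 54.51

RK4 with dt=0.01: 343 steps to T=3.43. Trajectory (selected grid times):
t=0.00: X=14.52 G=33.02 C=14.56 Y=46.84 R=40.93
t=0.38: X=14.75 G=33.33 C=14.18 Y=47.69 R=41.47
t=0.76: X=14.98 G=33.63 C=13.82 Y=48.54 R=42.01
t=1.14: X=15.20 G=33.92 C=13.46 Y=49.39 R=42.55
t=1.52: X=15.42 G=34.21 C=13.11 Y=50.24 R=43.10
t=1.91: X=15.63 G=34.50 C=12.76 Y=51.12 R=43.66
t=2.29: X=15.83 G=34.77 C=12.43 Y=51.97 R=44.21
t=2.67: X=16.02 G=35.03 C=12.10 Y=52.82 R=44.76
t=3.05: X=16.21 G=35.29 C=11.79 Y=53.66 R=45.32
t=3.43: X=16.38 G=35.54 C=11.48 Y=54.51 R=45.87
Read off Y at T=3.43: 54.51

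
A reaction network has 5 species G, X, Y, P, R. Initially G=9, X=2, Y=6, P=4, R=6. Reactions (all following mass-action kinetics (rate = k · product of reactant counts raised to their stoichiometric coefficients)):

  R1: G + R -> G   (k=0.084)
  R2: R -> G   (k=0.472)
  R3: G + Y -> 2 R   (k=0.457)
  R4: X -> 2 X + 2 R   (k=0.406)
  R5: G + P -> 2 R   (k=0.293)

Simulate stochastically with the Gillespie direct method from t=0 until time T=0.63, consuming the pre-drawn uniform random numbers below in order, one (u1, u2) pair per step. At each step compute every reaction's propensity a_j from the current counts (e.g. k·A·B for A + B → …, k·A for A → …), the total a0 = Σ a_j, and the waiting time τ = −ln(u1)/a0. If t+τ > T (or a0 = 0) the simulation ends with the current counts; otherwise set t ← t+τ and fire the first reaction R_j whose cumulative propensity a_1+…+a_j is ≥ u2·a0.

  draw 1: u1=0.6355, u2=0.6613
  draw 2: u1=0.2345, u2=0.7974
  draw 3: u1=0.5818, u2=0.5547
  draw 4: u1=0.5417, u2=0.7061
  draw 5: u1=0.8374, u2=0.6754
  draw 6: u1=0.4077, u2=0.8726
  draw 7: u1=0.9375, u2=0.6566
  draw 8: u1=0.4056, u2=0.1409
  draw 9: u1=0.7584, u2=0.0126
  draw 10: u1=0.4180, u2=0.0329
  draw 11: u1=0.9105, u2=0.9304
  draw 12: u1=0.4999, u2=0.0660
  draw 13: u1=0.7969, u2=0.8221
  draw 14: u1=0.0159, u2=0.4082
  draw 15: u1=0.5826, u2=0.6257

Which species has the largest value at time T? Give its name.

Dominant species at T: R

t=0.000: G=9 X=2 Y=6 P=4 R=6
Draw 1: a1=4.536, a2=2.832, a3=24.678, a4=0.812, a5=10.548, a0=43.406; τ=−ln(0.6355)/43.406=0.010 → t=0.010; u2·a0=0.6613·43.406=28.704; a1+a2=7.368 < 28.704 ≤ a1+…+a3=32.046 → R3 fires; G=8 X=2 Y=5 P=4 R=8
Draw 2: a1=5.376, a2=3.776, a3=18.280, a4=0.812, a5=9.376, a0=37.620; τ=−ln(0.2345)/37.620=0.039 → t=0.049; u2·a0=0.7974·37.620=29.998; a1+…+a4=28.244 < 29.998 ≤ a1+…+a5=37.620 → R5 fires; G=7 X=2 Y=5 P=3 R=10
Draw 3: a1=5.880, a2=4.720, a3=15.995, a4=0.812, a5=6.153, a0=33.560; τ=−ln(0.5818)/33.560=0.016 → t=0.065; u2·a0=0.5547·33.560=18.616; a1+a2=10.600 < 18.616 ≤ a1+…+a3=26.595 → R3 fires; G=6 X=2 Y=4 P=3 R=12
Draw 4: a1=6.048, a2=5.664, a3=10.968, a4=0.812, a5=5.274, a0=28.766; τ=−ln(0.5417)/28.766=0.021 → t=0.086; u2·a0=0.7061·28.766=20.312; a1+a2=11.712 < 20.312 ≤ a1+…+a3=22.680 → R3 fires; G=5 X=2 Y=3 P=3 R=14
Draw 5: a1=5.880, a2=6.608, a3=6.855, a4=0.812, a5=4.395, a0=24.550; τ=−ln(0.8374)/24.550=0.007 → t=0.094; u2·a0=0.6754·24.550=16.581; a1+a2=12.488 < 16.581 ≤ a1+…+a3=19.343 → R3 fires; G=4 X=2 Y=2 P=3 R=16
Draw 6: a1=5.376, a2=7.552, a3=3.656, a4=0.812, a5=3.516, a0=20.912; τ=−ln(0.4077)/20.912=0.043 → t=0.137; u2·a0=0.8726·20.912=18.248; a1+…+a4=17.396 < 18.248 ≤ a1+…+a5=20.912 → R5 fires; G=3 X=2 Y=2 P=2 R=18
Draw 7: a1=4.536, a2=8.496, a3=2.742, a4=0.812, a5=1.758, a0=18.344; τ=−ln(0.9375)/18.344=0.004 → t=0.140; u2·a0=0.6566·18.344=12.045; a1=4.536 < 12.045 ≤ a1+a2=13.032 → R2 fires; G=4 X=2 Y=2 P=2 R=17
Draw 8: a1=5.712, a2=8.024, a3=3.656, a4=0.812, a5=2.344, a0=20.548; τ=−ln(0.4056)/20.548=0.044 → t=0.184; u2·a0=0.1409·20.548=2.895 ≤ a1=5.712 → R1 fires; G=4 X=2 Y=2 P=2 R=16
Draw 9: a1=5.376, a2=7.552, a3=3.656, a4=0.812, a5=2.344, a0=19.740; τ=−ln(0.7584)/19.740=0.014 → t=0.198; u2·a0=0.0126·19.740=0.249 ≤ a1=5.376 → R1 fires; G=4 X=2 Y=2 P=2 R=15
Draw 10: a1=5.040, a2=7.080, a3=3.656, a4=0.812, a5=2.344, a0=18.932; τ=−ln(0.4180)/18.932=0.046 → t=0.244; u2·a0=0.0329·18.932=0.623 ≤ a1=5.040 → R1 fires; G=4 X=2 Y=2 P=2 R=14
Draw 11: a1=4.704, a2=6.608, a3=3.656, a4=0.812, a5=2.344, a0=18.124; τ=−ln(0.9105)/18.124=0.005 → t=0.249; u2·a0=0.9304·18.124=16.863; a1+…+a4=15.780 < 16.863 ≤ a1+…+a5=18.124 → R5 fires; G=3 X=2 Y=2 P=1 R=16
Draw 12: a1=4.032, a2=7.552, a3=2.742, a4=0.812, a5=0.879, a0=16.017; τ=−ln(0.4999)/16.017=0.043 → t=0.293; u2·a0=0.0660·16.017=1.057 ≤ a1=4.032 → R1 fires; G=3 X=2 Y=2 P=1 R=15
Draw 13: a1=3.780, a2=7.080, a3=2.742, a4=0.812, a5=0.879, a0=15.293; τ=−ln(0.7969)/15.293=0.015 → t=0.307; u2·a0=0.8221·15.293=12.572; a1+a2=10.860 < 12.572 ≤ a1+…+a3=13.602 → R3 fires; G=2 X=2 Y=1 P=1 R=17
Draw 14: a1=2.856, a2=8.024, a3=0.914, a4=0.812, a5=0.586, a0=13.192; τ=−ln(0.0159)/13.192=0.314 → t=0.621; u2·a0=0.4082·13.192=5.385; a1=2.856 < 5.385 ≤ a1+a2=10.880 → R2 fires; G=3 X=2 Y=1 P=1 R=16
Draw 15: a1=4.032, a2=7.552, a3=1.371, a4=0.812, a5=0.879, a0=14.646; τ=−ln(0.5826)/14.646=0.037 → t=0.658 > T=0.63: stop.
At T=0.63: G=3 X=2 Y=1 P=1 R=16; the largest is R.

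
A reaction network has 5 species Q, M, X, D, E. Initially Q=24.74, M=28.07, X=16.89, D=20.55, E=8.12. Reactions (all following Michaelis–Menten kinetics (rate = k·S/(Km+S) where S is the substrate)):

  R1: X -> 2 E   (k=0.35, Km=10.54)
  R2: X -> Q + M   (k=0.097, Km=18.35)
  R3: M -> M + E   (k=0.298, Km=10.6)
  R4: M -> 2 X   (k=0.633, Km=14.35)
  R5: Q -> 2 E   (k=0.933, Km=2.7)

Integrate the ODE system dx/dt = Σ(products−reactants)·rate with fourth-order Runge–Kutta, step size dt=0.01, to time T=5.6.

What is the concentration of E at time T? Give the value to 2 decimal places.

E at T = 21.14

RK4 with dt=0.01: 560 steps to T=5.6. Trajectory (selected grid times):
t=0.00: Q=24.74 M=28.07 X=16.89 D=20.55 E=8.12
t=0.62: Q=24.25 M=27.84 X=17.25 D=20.55 E=9.56
t=1.24: Q=23.76 M=27.61 X=17.60 D=20.55 E=11.01
t=1.87: Q=23.26 M=27.38 X=17.95 D=20.55 E=12.48
t=2.49: Q=22.77 M=27.15 X=18.30 D=20.55 E=13.92
t=3.11: Q=22.29 M=26.92 X=18.65 D=20.55 E=15.36
t=3.73: Q=21.80 M=26.70 X=18.99 D=20.55 E=16.80
t=4.36: Q=21.31 M=26.47 X=19.33 D=20.55 E=18.26
t=4.98: Q=20.83 M=26.25 X=19.67 D=20.55 E=19.70
t=5.60: Q=20.35 M=26.03 X=20.00 D=20.55 E=21.14
Read off E at T=5.6: 21.14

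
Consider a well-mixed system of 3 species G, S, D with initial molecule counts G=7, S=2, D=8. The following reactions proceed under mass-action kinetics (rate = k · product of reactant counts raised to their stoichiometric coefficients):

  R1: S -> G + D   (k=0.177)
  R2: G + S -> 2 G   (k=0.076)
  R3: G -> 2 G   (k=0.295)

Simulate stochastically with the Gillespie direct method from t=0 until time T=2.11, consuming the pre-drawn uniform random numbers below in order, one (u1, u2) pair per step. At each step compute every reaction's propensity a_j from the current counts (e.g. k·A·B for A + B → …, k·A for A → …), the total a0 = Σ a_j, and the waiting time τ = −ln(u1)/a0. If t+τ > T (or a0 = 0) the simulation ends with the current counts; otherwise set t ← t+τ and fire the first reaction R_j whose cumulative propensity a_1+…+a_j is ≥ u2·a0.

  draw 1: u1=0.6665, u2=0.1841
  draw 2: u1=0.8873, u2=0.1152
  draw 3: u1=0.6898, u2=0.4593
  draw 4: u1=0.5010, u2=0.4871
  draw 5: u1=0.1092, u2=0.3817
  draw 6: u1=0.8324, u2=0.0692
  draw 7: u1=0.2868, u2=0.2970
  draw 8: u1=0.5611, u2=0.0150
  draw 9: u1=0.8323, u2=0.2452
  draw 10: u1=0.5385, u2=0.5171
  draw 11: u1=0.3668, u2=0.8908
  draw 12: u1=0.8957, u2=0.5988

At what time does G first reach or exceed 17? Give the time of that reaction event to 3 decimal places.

t=0.000: G=7 S=2 D=8
Draw 1: a1=0.354, a2=1.064, a3=2.065, a0=3.483; τ=−ln(0.6665)/3.483=0.116 → t=0.116; u2·a0=0.1841·3.483=0.641; a1=0.354 < 0.641 ≤ a1+a2=1.418 → R2 fires; G=8 S=1 D=8
Draw 2: a1=0.177, a2=0.608, a3=2.360, a0=3.145; τ=−ln(0.8873)/3.145=0.038 → t=0.155; u2·a0=0.1152·3.145=0.362; a1=0.177 < 0.362 ≤ a1+a2=0.785 → R2 fires; G=9 S=0 D=8
Draw 3: a1=0.000, a2=0.000, a3=2.655, a0=2.655; τ=−ln(0.6898)/2.655=0.140 → t=0.294; u2·a0=0.4593·2.655=1.219; a1+a2=0.000 < 1.219 ≤ a1+…+a3=2.655 → R3 fires; G=10 S=0 D=8
Draw 4: a1=0.000, a2=0.000, a3=2.950, a0=2.950; τ=−ln(0.5010)/2.950=0.234 → t=0.529; u2·a0=0.4871·2.950=1.437; a1+a2=0.000 < 1.437 ≤ a1+…+a3=2.950 → R3 fires; G=11 S=0 D=8
Draw 5: a1=0.000, a2=0.000, a3=3.245, a0=3.245; τ=−ln(0.1092)/3.245=0.682 → t=1.211; u2·a0=0.3817·3.245=1.239; a1+a2=0.000 < 1.239 ≤ a1+…+a3=3.245 → R3 fires; G=12 S=0 D=8
Draw 6: a1=0.000, a2=0.000, a3=3.540, a0=3.540; τ=−ln(0.8324)/3.540=0.052 → t=1.263; u2·a0=0.0692·3.540=0.245; a1+a2=0.000 < 0.245 ≤ a1+…+a3=3.540 → R3 fires; G=13 S=0 D=8
Draw 7: a1=0.000, a2=0.000, a3=3.835, a0=3.835; τ=−ln(0.2868)/3.835=0.326 → t=1.589; u2·a0=0.2970·3.835=1.139; a1+a2=0.000 < 1.139 ≤ a1+…+a3=3.835 → R3 fires; G=14 S=0 D=8
Draw 8: a1=0.000, a2=0.000, a3=4.130, a0=4.130; τ=−ln(0.5611)/4.130=0.140 → t=1.729; u2·a0=0.0150·4.130=0.062; a1+a2=0.000 < 0.062 ≤ a1+…+a3=4.130 → R3 fires; G=15 S=0 D=8
Draw 9: a1=0.000, a2=0.000, a3=4.425, a0=4.425; τ=−ln(0.8323)/4.425=0.041 → t=1.770; u2·a0=0.2452·4.425=1.085; a1+a2=0.000 < 1.085 ≤ a1+…+a3=4.425 → R3 fires; G=16 S=0 D=8
Draw 10: a1=0.000, a2=0.000, a3=4.720, a0=4.720; τ=−ln(0.5385)/4.720=0.131 → t=1.901; u2·a0=0.5171·4.720=2.441; a1+a2=0.000 < 2.441 ≤ a1+…+a3=4.720 → R3 fires; G=17 S=0 D=8
Draw 11: a1=0.000, a2=0.000, a3=5.015, a0=5.015; τ=−ln(0.3668)/5.015=0.200 → t=2.101; u2·a0=0.8908·5.015=4.467; a1+a2=0.000 < 4.467 ≤ a1+…+a3=5.015 → R3 fires; G=18 S=0 D=8
Draw 12: a1=0.000, a2=0.000, a3=5.310, a0=5.310; τ=−ln(0.8957)/5.310=0.021 → t=2.122 > T=2.11: stop.
G first becomes ≥ 17 when it reaches 17 at the event at t=1.901.

Threshold first reached at t = 1.901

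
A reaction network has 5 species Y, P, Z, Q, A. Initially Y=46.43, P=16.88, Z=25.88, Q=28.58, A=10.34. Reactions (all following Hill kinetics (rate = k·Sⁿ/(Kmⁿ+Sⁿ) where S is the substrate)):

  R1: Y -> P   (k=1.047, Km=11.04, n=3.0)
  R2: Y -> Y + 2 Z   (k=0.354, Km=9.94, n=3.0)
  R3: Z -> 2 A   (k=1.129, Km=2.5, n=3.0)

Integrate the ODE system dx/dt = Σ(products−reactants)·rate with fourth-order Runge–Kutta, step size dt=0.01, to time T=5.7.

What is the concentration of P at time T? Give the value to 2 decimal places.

P at T = 22.75

RK4 with dt=0.01: 570 steps to T=5.7. Trajectory (selected grid times):
t=0.00: Y=46.43 P=16.88 Z=25.88 Q=28.58 A=10.34
t=0.63: Y=45.78 P=17.53 Z=25.61 Q=28.58 A=11.76
t=1.27: Y=45.12 P=18.19 Z=25.34 Q=28.58 A=13.20
t=1.90: Y=44.47 P=18.84 Z=25.07 Q=28.58 A=14.63
t=2.53: Y=43.82 P=19.49 Z=24.80 Q=28.58 A=16.05
t=3.17: Y=43.16 P=20.15 Z=24.52 Q=28.58 A=17.49
t=3.80: Y=42.51 P=20.80 Z=24.25 Q=28.58 A=18.91
t=4.43: Y=41.86 P=21.45 Z=23.98 Q=28.58 A=20.33
t=5.07: Y=41.21 P=22.10 Z=23.71 Q=28.58 A=21.78
t=5.70: Y=40.56 P=22.75 Z=23.44 Q=28.58 A=23.20
Read off P at T=5.7: 22.75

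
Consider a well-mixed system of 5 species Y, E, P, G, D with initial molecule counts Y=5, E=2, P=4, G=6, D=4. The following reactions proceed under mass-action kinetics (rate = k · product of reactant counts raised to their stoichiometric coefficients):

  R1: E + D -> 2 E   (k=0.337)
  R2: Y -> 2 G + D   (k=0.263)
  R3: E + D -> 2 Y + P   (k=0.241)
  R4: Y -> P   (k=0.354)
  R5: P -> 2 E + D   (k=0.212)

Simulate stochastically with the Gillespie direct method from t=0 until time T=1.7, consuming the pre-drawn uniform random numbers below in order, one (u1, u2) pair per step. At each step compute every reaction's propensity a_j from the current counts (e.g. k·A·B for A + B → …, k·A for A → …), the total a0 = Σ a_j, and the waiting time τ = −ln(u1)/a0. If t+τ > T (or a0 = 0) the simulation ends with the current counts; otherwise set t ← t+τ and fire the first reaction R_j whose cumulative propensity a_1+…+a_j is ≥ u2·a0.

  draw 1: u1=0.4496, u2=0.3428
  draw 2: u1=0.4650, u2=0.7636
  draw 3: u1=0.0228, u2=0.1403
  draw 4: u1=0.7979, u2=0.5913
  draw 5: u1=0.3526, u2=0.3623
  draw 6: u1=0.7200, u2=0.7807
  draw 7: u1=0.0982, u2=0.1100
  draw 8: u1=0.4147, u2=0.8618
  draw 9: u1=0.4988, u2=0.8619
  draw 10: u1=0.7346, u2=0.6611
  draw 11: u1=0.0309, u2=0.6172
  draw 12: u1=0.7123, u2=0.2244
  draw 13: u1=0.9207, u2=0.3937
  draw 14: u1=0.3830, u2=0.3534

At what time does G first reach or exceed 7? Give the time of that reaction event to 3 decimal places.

t=0.000: Y=5 E=2 P=4 G=6 D=4
Draw 1: a1=2.696, a2=1.315, a3=1.928, a4=1.770, a5=0.848, a0=8.557; τ=−ln(0.4496)/8.557=0.093 → t=0.093; u2·a0=0.3428·8.557=2.933; a1=2.696 < 2.933 ≤ a1+a2=4.011 → R2 fires; Y=4 E=2 P=4 G=8 D=5
Draw 2: a1=3.370, a2=1.052, a3=2.410, a4=1.416, a5=0.848, a0=9.096; τ=−ln(0.4650)/9.096=0.084 → t=0.178; u2·a0=0.7636·9.096=6.946; a1+…+a3=6.832 < 6.946 ≤ a1+…+a4=8.248 → R4 fires; Y=3 E=2 P=5 G=8 D=5
Draw 3: a1=3.370, a2=0.789, a3=2.410, a4=1.062, a5=1.060, a0=8.691; τ=−ln(0.0228)/8.691=0.435 → t=0.613; u2·a0=0.1403·8.691=1.219 ≤ a1=3.370 → R1 fires; Y=3 E=3 P=5 G=8 D=4
Draw 4: a1=4.044, a2=0.789, a3=2.892, a4=1.062, a5=1.060, a0=9.847; τ=−ln(0.7979)/9.847=0.023 → t=0.636; u2·a0=0.5913·9.847=5.823; a1+a2=4.833 < 5.823 ≤ a1+…+a3=7.725 → R3 fires; Y=5 E=2 P=6 G=8 D=3
Draw 5: a1=2.022, a2=1.315, a3=1.446, a4=1.770, a5=1.272, a0=7.825; τ=−ln(0.3526)/7.825=0.133 → t=0.769; u2·a0=0.3623·7.825=2.835; a1=2.022 < 2.835 ≤ a1+a2=3.337 → R2 fires; Y=4 E=2 P=6 G=10 D=4
Draw 6: a1=2.696, a2=1.052, a3=1.928, a4=1.416, a5=1.272, a0=8.364; τ=−ln(0.7200)/8.364=0.039 → t=0.808; u2·a0=0.7807·8.364=6.530; a1+…+a3=5.676 < 6.530 ≤ a1+…+a4=7.092 → R4 fires; Y=3 E=2 P=7 G=10 D=4
Draw 7: a1=2.696, a2=0.789, a3=1.928, a4=1.062, a5=1.484, a0=7.959; τ=−ln(0.0982)/7.959=0.292 → t=1.100; u2·a0=0.1100·7.959=0.875 ≤ a1=2.696 → R1 fires; Y=3 E=3 P=7 G=10 D=3
Draw 8: a1=3.033, a2=0.789, a3=2.169, a4=1.062, a5=1.484, a0=8.537; τ=−ln(0.4147)/8.537=0.103 → t=1.203; u2·a0=0.8618·8.537=7.357; a1+…+a4=7.053 < 7.357 ≤ a1+…+a5=8.537 → R5 fires; Y=3 E=5 P=6 G=10 D=4
Draw 9: a1=6.740, a2=0.789, a3=4.820, a4=1.062, a5=1.272, a0=14.683; τ=−ln(0.4988)/14.683=0.047 → t=1.250; u2·a0=0.8619·14.683=12.655; a1+…+a3=12.349 < 12.655 ≤ a1+…+a4=13.411 → R4 fires; Y=2 E=5 P=7 G=10 D=4
Draw 10: a1=6.740, a2=0.526, a3=4.820, a4=0.708, a5=1.484, a0=14.278; τ=−ln(0.7346)/14.278=0.022 → t=1.272; u2·a0=0.6611·14.278=9.439; a1+a2=7.266 < 9.439 ≤ a1+…+a3=12.086 → R3 fires; Y=4 E=4 P=8 G=10 D=3
Draw 11: a1=4.044, a2=1.052, a3=2.892, a4=1.416, a5=1.696, a0=11.100; τ=−ln(0.0309)/11.100=0.313 → t=1.585; u2·a0=0.6172·11.100=6.851; a1+a2=5.096 < 6.851 ≤ a1+…+a3=7.988 → R3 fires; Y=6 E=3 P=9 G=10 D=2
Draw 12: a1=2.022, a2=1.578, a3=1.446, a4=2.124, a5=1.908, a0=9.078; τ=−ln(0.7123)/9.078=0.037 → t=1.622; u2·a0=0.2244·9.078=2.037; a1=2.022 < 2.037 ≤ a1+a2=3.600 → R2 fires; Y=5 E=3 P=9 G=12 D=3
Draw 13: a1=3.033, a2=1.315, a3=2.169, a4=1.770, a5=1.908, a0=10.195; τ=−ln(0.9207)/10.195=0.008 → t=1.630; u2·a0=0.3937·10.195=4.014; a1=3.033 < 4.014 ≤ a1+a2=4.348 → R2 fires; Y=4 E=3 P=9 G=14 D=4
Draw 14: a1=4.044, a2=1.052, a3=2.892, a4=1.416, a5=1.908, a0=11.312; τ=−ln(0.3830)/11.312=0.085 → t=1.715 > T=1.7: stop.
G first becomes ≥ 7 when it reaches 8 at the event at t=0.093.

Threshold first reached at t = 0.093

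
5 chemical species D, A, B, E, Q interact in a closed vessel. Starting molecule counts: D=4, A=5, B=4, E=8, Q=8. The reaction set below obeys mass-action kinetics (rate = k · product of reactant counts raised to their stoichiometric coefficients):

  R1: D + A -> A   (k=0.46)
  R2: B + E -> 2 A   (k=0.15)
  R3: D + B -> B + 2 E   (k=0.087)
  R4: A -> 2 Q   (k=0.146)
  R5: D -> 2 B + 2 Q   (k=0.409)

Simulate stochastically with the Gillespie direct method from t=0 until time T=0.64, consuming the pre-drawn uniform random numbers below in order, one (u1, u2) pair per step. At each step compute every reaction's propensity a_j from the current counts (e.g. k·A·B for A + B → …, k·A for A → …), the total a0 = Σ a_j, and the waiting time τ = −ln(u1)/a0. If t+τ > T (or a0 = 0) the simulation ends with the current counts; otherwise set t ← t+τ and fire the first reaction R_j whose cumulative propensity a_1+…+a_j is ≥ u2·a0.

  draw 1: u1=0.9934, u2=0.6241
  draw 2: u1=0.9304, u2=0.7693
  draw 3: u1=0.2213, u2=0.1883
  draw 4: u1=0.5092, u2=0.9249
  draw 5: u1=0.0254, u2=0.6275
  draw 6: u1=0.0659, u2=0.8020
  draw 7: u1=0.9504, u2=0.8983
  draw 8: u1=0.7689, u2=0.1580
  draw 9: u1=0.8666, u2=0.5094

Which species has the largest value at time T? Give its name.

Dominant species at T: Q

t=0.000: D=4 A=5 B=4 E=8 Q=8
Draw 1: a1=9.200, a2=4.800, a3=1.392, a4=0.730, a5=1.636, a0=17.758; τ=−ln(0.9934)/17.758=0.000 → t=0.000; u2·a0=0.6241·17.758=11.083; a1=9.200 < 11.083 ≤ a1+a2=14.000 → R2 fires; D=4 A=7 B=3 E=7 Q=8
Draw 2: a1=12.880, a2=3.150, a3=1.044, a4=1.022, a5=1.636, a0=19.732; τ=−ln(0.9304)/19.732=0.004 → t=0.004; u2·a0=0.7693·19.732=15.180; a1=12.880 < 15.180 ≤ a1+a2=16.030 → R2 fires; D=4 A=9 B=2 E=6 Q=8
Draw 3: a1=16.560, a2=1.800, a3=0.696, a4=1.314, a5=1.636, a0=22.006; τ=−ln(0.2213)/22.006=0.069 → t=0.073; u2·a0=0.1883·22.006=4.144 ≤ a1=16.560 → R1 fires; D=3 A=9 B=2 E=6 Q=8
Draw 4: a1=12.420, a2=1.800, a3=0.522, a4=1.314, a5=1.227, a0=17.283; τ=−ln(0.5092)/17.283=0.039 → t=0.112; u2·a0=0.9249·17.283=15.985; a1+…+a3=14.742 < 15.985 ≤ a1+…+a4=16.056 → R4 fires; D=3 A=8 B=2 E=6 Q=10
Draw 5: a1=11.040, a2=1.800, a3=0.522, a4=1.168, a5=1.227, a0=15.757; τ=−ln(0.0254)/15.757=0.233 → t=0.345; u2·a0=0.6275·15.757=9.888 ≤ a1=11.040 → R1 fires; D=2 A=8 B=2 E=6 Q=10
Draw 6: a1=7.360, a2=1.800, a3=0.348, a4=1.168, a5=0.818, a0=11.494; τ=−ln(0.0659)/11.494=0.237 → t=0.581; u2·a0=0.8020·11.494=9.218; a1+a2=9.160 < 9.218 ≤ a1+…+a3=9.508 → R3 fires; D=1 A=8 B=2 E=8 Q=10
Draw 7: a1=3.680, a2=2.400, a3=0.174, a4=1.168, a5=0.409, a0=7.831; τ=−ln(0.9504)/7.831=0.006 → t=0.588; u2·a0=0.8983·7.831=7.035; a1+…+a3=6.254 < 7.035 ≤ a1+…+a4=7.422 → R4 fires; D=1 A=7 B=2 E=8 Q=12
Draw 8: a1=3.220, a2=2.400, a3=0.174, a4=1.022, a5=0.409, a0=7.225; τ=−ln(0.7689)/7.225=0.036 → t=0.624; u2·a0=0.1580·7.225=1.142 ≤ a1=3.220 → R1 fires; D=0 A=7 B=2 E=8 Q=12
Draw 9: a1=0.000, a2=2.400, a3=0.000, a4=1.022, a5=0.000, a0=3.422; τ=−ln(0.8666)/3.422=0.042 → t=0.666 > T=0.64: stop.
At T=0.64: D=0 A=7 B=2 E=8 Q=12; the largest is Q.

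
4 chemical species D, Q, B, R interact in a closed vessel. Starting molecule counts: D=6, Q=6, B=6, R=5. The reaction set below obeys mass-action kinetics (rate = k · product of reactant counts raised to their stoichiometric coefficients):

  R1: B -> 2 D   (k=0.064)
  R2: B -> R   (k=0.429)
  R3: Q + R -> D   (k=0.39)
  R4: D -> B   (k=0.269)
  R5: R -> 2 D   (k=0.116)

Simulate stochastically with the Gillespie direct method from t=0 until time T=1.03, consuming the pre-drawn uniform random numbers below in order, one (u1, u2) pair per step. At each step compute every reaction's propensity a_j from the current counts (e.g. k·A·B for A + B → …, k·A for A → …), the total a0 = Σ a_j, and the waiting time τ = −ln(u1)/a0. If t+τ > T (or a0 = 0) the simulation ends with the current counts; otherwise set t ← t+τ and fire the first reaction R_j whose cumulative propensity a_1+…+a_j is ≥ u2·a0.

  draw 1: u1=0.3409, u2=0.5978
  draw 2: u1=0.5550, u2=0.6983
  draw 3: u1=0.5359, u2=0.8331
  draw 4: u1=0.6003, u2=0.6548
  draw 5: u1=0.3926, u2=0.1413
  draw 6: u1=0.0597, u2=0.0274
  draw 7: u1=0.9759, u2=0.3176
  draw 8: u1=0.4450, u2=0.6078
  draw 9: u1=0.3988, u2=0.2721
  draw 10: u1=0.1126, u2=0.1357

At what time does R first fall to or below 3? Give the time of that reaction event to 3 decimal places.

t=0.000: D=6 Q=6 B=6 R=5
Draw 1: a1=0.384, a2=2.574, a3=11.700, a4=1.614, a5=0.580, a0=16.852; τ=−ln(0.3409)/16.852=0.064 → t=0.064; u2·a0=0.5978·16.852=10.074; a1+a2=2.958 < 10.074 ≤ a1+…+a3=14.658 → R3 fires; D=7 Q=5 B=6 R=4
Draw 2: a1=0.384, a2=2.574, a3=7.800, a4=1.883, a5=0.464, a0=13.105; τ=−ln(0.5550)/13.105=0.045 → t=0.109; u2·a0=0.6983·13.105=9.151; a1+a2=2.958 < 9.151 ≤ a1+…+a3=10.758 → R3 fires; D=8 Q=4 B=6 R=3
Draw 3: a1=0.384, a2=2.574, a3=4.680, a4=2.152, a5=0.348, a0=10.138; τ=−ln(0.5359)/10.138=0.062 → t=0.170; u2·a0=0.8331·10.138=8.446; a1+…+a3=7.638 < 8.446 ≤ a1+…+a4=9.790 → R4 fires; D=7 Q=4 B=7 R=3
Draw 4: a1=0.448, a2=3.003, a3=4.680, a4=1.883, a5=0.348, a0=10.362; τ=−ln(0.6003)/10.362=0.049 → t=0.220; u2·a0=0.6548·10.362=6.785; a1+a2=3.451 < 6.785 ≤ a1+…+a3=8.131 → R3 fires; D=8 Q=3 B=7 R=2
Draw 5: a1=0.448, a2=3.003, a3=2.340, a4=2.152, a5=0.232, a0=8.175; τ=−ln(0.3926)/8.175=0.114 → t=0.334; u2·a0=0.1413·8.175=1.155; a1=0.448 < 1.155 ≤ a1+a2=3.451 → R2 fires; D=8 Q=3 B=6 R=3
Draw 6: a1=0.384, a2=2.574, a3=3.510, a4=2.152, a5=0.348, a0=8.968; τ=−ln(0.0597)/8.968=0.314 → t=0.648; u2·a0=0.0274·8.968=0.246 ≤ a1=0.384 → R1 fires; D=10 Q=3 B=5 R=3
Draw 7: a1=0.320, a2=2.145, a3=3.510, a4=2.690, a5=0.348, a0=9.013; τ=−ln(0.9759)/9.013=0.003 → t=0.651; u2·a0=0.3176·9.013=2.863; a1+a2=2.465 < 2.863 ≤ a1+…+a3=5.975 → R3 fires; D=11 Q=2 B=5 R=2
Draw 8: a1=0.320, a2=2.145, a3=1.560, a4=2.959, a5=0.232, a0=7.216; τ=−ln(0.4450)/7.216=0.112 → t=0.763; u2·a0=0.6078·7.216=4.386; a1+…+a3=4.025 < 4.386 ≤ a1+…+a4=6.984 → R4 fires; D=10 Q=2 B=6 R=2
Draw 9: a1=0.384, a2=2.574, a3=1.560, a4=2.690, a5=0.232, a0=7.440; τ=−ln(0.3988)/7.440=0.124 → t=0.887; u2·a0=0.2721·7.440=2.024; a1=0.384 < 2.024 ≤ a1+a2=2.958 → R2 fires; D=10 Q=2 B=5 R=3
Draw 10: a1=0.320, a2=2.145, a3=2.340, a4=2.690, a5=0.348, a0=7.843; τ=−ln(0.1126)/7.843=0.278 → t=1.165 > T=1.03: stop.
R first becomes ≤ 3 when it reaches 3 at the event at t=0.109.

Threshold first reached at t = 0.109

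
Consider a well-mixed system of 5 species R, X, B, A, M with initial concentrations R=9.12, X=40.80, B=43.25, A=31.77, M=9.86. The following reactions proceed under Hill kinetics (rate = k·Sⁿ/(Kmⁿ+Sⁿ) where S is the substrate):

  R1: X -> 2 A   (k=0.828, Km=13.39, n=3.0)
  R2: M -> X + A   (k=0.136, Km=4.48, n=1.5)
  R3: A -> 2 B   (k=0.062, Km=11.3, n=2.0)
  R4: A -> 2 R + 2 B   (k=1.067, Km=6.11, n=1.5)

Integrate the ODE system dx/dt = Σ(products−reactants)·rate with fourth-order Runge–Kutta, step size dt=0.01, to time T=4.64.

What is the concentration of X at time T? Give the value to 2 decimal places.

RK4 with dt=0.01: 464 steps to T=4.64. Trajectory (selected grid times):
t=0.00: R=9.12 X=40.80 B=43.25 A=31.77 M=9.86
t=0.52: R=10.14 X=40.44 B=44.33 A=32.11 M=9.81
t=1.03: R=11.15 X=40.08 B=45.39 A=32.45 M=9.75
t=1.55: R=12.18 X=39.72 B=46.48 A=32.79 M=9.70
t=2.06: R=13.18 X=39.37 B=47.54 A=33.13 M=9.65
t=2.58: R=14.21 X=39.01 B=48.63 A=33.46 M=9.59
t=3.09: R=15.22 X=38.66 B=49.70 A=33.80 M=9.54
t=3.61: R=16.25 X=38.30 B=50.78 A=34.13 M=9.49
t=4.12: R=17.27 X=37.94 B=51.85 A=34.46 M=9.43
t=4.64: R=18.30 X=37.58 B=52.94 A=34.79 M=9.38
Read off X at T=4.64: 37.58

X at T = 37.58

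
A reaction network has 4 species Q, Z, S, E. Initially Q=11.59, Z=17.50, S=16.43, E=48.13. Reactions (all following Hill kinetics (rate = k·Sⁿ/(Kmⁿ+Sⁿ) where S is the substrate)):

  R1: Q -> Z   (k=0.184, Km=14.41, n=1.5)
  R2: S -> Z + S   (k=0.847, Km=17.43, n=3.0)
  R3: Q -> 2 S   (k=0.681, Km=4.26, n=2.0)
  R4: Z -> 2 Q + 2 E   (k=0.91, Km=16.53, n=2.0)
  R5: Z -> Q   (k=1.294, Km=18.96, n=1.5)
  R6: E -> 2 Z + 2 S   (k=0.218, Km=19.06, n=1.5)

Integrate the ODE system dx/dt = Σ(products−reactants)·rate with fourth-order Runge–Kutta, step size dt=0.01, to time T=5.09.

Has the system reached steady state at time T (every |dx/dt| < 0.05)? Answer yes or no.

Steady state at T: no

RK4 with dt=0.01: 509 steps to T=5.09. Trajectory (selected grid times):
t=0.00: Q=11.59 Z=17.50 S=16.43 E=48.13
t=0.57: Q=12.09 Z=17.36 S=17.32 E=48.58
t=1.13: Q=12.58 Z=17.24 S=18.19 E=49.01
t=1.70: Q=13.06 Z=17.14 S=19.09 E=49.45
t=2.26: Q=13.53 Z=17.06 S=19.98 E=49.88
t=2.83: Q=14.00 Z=17.01 S=20.89 E=50.31
t=3.39: Q=14.45 Z=16.97 S=21.79 E=50.74
t=3.96: Q=14.91 Z=16.95 S=22.71 E=51.17
t=4.52: Q=15.36 Z=16.94 S=23.61 E=51.59
t=5.09: Q=15.81 Z=16.94 S=24.54 E=52.02
Rates at T: R1=0.0984, R2=0.6236, R3=0.6349, R4=0.4663, R5=0.5926, R6=0.1784
dx/dt at T (Σ net stoichiometry × rate): Q=+0.7919, Z=+0.0199, S=+1.6267, E=+0.7541
Largest |dx/dt| is |+1.6267| (S) ≥ 0.05 → not steady.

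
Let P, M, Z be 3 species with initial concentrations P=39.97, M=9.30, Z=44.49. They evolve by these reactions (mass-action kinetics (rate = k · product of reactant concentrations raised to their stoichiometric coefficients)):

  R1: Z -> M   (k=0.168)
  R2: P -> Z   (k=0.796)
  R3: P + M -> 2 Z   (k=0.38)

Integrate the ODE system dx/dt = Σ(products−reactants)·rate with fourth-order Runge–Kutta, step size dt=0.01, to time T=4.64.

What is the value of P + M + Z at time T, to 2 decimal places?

Check how each reaction changes W = P + M + Z (weight of products minus weight of reactants):
R1: Z -> M: (1·1) − (1·1) = 1 − 1 = 0
R2: P -> Z: (1·1) − (1·1) = 1 − 1 = 0
R3: P + M -> 2 Z: (1·2) − (1·1 + 1·1) = 2 − 2 = 0
Every reaction leaves W unchanged, so W is conserved and no simulation is needed: W(T) = W(0) = 39.97 + 9.30 + 44.49 = 93.76

Value at T = 93.76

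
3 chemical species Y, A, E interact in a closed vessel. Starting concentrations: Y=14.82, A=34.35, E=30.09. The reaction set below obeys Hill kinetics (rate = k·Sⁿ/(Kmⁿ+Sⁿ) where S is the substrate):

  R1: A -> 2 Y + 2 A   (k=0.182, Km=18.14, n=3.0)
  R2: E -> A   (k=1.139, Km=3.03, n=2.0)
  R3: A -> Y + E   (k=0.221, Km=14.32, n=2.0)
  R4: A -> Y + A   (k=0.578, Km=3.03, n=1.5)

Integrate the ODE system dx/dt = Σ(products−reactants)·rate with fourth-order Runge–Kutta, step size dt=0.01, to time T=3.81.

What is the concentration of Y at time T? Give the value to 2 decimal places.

RK4 with dt=0.01: 381 steps to T=3.81. Trajectory (selected grid times):
t=0.00: Y=14.82 A=34.35 E=30.09
t=0.42: Y=15.27 A=34.81 E=29.70
t=0.85: Y=15.73 A=35.28 E=29.29
t=1.27: Y=16.18 A=35.74 E=28.90
t=1.69: Y=16.63 A=36.20 E=28.51
t=2.12: Y=17.10 A=36.68 E=28.10
t=2.54: Y=17.55 A=37.14 E=27.71
t=2.96: Y=18.01 A=37.60 E=27.32
t=3.39: Y=18.48 A=38.07 E=26.92
t=3.81: Y=18.93 A=38.53 E=26.53
Read off Y at T=3.81: 18.93

Y at T = 18.93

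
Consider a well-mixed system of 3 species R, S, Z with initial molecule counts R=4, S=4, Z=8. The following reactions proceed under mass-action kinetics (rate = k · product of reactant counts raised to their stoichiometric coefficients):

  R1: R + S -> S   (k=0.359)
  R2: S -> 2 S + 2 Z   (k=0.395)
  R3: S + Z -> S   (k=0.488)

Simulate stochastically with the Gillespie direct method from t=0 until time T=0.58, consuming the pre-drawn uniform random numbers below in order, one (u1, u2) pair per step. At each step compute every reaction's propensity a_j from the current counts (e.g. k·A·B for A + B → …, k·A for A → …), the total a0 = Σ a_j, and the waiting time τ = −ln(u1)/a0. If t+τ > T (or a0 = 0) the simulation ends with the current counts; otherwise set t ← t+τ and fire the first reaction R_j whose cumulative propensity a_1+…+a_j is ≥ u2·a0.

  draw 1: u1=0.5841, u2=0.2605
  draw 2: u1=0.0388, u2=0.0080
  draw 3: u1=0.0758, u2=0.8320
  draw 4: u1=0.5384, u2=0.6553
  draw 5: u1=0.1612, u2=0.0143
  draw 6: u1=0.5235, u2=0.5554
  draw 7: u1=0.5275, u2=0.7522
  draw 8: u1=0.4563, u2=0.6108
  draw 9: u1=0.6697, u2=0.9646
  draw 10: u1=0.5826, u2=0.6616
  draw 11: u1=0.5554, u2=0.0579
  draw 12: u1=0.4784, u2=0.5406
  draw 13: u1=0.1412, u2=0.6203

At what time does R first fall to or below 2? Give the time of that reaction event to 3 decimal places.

Threshold first reached at t = 0.291

t=0.000: R=4 S=4 Z=8
Draw 1: a1=5.744, a2=1.580, a3=15.616, a0=22.940; τ=−ln(0.5841)/22.940=0.023 → t=0.023; u2·a0=0.2605·22.940=5.976; a1=5.744 < 5.976 ≤ a1+a2=7.324 → R2 fires; R=4 S=5 Z=10
Draw 2: a1=7.180, a2=1.975, a3=24.400, a0=33.555; τ=−ln(0.0388)/33.555=0.097 → t=0.120; u2·a0=0.0080·33.555=0.268 ≤ a1=7.180 → R1 fires; R=3 S=5 Z=10
Draw 3: a1=5.385, a2=1.975, a3=24.400, a0=31.760; τ=−ln(0.0758)/31.760=0.081 → t=0.201; u2·a0=0.8320·31.760=26.424; a1+a2=7.360 < 26.424 ≤ a1+…+a3=31.760 → R3 fires; R=3 S=5 Z=9
Draw 4: a1=5.385, a2=1.975, a3=21.960, a0=29.320; τ=−ln(0.5384)/29.320=0.021 → t=0.223; u2·a0=0.6553·29.320=19.213; a1+a2=7.360 < 19.213 ≤ a1+…+a3=29.320 → R3 fires; R=3 S=5 Z=8
Draw 5: a1=5.385, a2=1.975, a3=19.520, a0=26.880; τ=−ln(0.1612)/26.880=0.068 → t=0.291; u2·a0=0.0143·26.880=0.384 ≤ a1=5.385 → R1 fires; R=2 S=5 Z=8
Draw 6: a1=3.590, a2=1.975, a3=19.520, a0=25.085; τ=−ln(0.5235)/25.085=0.026 → t=0.316; u2·a0=0.5554·25.085=13.932; a1+a2=5.565 < 13.932 ≤ a1+…+a3=25.085 → R3 fires; R=2 S=5 Z=7
Draw 7: a1=3.590, a2=1.975, a3=17.080, a0=22.645; τ=−ln(0.5275)/22.645=0.028 → t=0.345; u2·a0=0.7522·22.645=17.034; a1+a2=5.565 < 17.034 ≤ a1+…+a3=22.645 → R3 fires; R=2 S=5 Z=6
Draw 8: a1=3.590, a2=1.975, a3=14.640, a0=20.205; τ=−ln(0.4563)/20.205=0.039 → t=0.383; u2·a0=0.6108·20.205=12.341; a1+a2=5.565 < 12.341 ≤ a1+…+a3=20.205 → R3 fires; R=2 S=5 Z=5
Draw 9: a1=3.590, a2=1.975, a3=12.200, a0=17.765; τ=−ln(0.6697)/17.765=0.023 → t=0.406; u2·a0=0.9646·17.765=17.136; a1+a2=5.565 < 17.136 ≤ a1+…+a3=17.765 → R3 fires; R=2 S=5 Z=4
Draw 10: a1=3.590, a2=1.975, a3=9.760, a0=15.325; τ=−ln(0.5826)/15.325=0.035 → t=0.441; u2·a0=0.6616·15.325=10.139; a1+a2=5.565 < 10.139 ≤ a1+…+a3=15.325 → R3 fires; R=2 S=5 Z=3
Draw 11: a1=3.590, a2=1.975, a3=7.320, a0=12.885; τ=−ln(0.5554)/12.885=0.046 → t=0.487; u2·a0=0.0579·12.885=0.746 ≤ a1=3.590 → R1 fires; R=1 S=5 Z=3
Draw 12: a1=1.795, a2=1.975, a3=7.320, a0=11.090; τ=−ln(0.4784)/11.090=0.066 → t=0.553; u2·a0=0.5406·11.090=5.995; a1+a2=3.770 < 5.995 ≤ a1+…+a3=11.090 → R3 fires; R=1 S=5 Z=2
Draw 13: a1=1.795, a2=1.975, a3=4.880, a0=8.650; τ=−ln(0.1412)/8.650=0.226 → t=0.780 > T=0.58: stop.
R first becomes ≤ 2 when it reaches 2 at the event at t=0.291.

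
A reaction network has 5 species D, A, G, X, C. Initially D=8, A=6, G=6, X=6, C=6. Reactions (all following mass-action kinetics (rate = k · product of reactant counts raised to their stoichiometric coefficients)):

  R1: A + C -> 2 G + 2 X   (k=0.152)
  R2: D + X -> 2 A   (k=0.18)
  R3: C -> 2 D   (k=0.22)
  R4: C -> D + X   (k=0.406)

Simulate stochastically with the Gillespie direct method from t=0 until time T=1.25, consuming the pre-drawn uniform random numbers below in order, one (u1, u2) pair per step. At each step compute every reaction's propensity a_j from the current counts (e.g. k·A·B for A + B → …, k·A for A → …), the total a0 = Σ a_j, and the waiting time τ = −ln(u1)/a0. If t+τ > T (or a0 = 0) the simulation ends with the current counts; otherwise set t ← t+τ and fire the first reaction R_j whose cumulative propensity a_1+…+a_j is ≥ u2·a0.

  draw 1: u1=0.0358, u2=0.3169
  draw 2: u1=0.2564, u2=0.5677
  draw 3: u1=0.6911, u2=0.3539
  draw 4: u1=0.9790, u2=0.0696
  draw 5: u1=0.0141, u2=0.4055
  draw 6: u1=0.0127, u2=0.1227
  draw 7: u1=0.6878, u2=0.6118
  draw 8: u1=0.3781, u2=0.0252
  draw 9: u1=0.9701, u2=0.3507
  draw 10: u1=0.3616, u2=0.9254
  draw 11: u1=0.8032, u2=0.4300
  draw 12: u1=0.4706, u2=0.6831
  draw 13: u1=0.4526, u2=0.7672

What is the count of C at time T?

C at T = 1

t=0.000: D=8 A=6 G=6 X=6 C=6
Draw 1: a1=5.472, a2=8.640, a3=1.320, a4=2.436, a0=17.868; τ=−ln(0.0358)/17.868=0.186 → t=0.186; u2·a0=0.3169·17.868=5.662; a1=5.472 < 5.662 ≤ a1+a2=14.112 → R2 fires; D=7 A=8 G=6 X=5 C=6
Draw 2: a1=7.296, a2=6.300, a3=1.320, a4=2.436, a0=17.352; τ=−ln(0.2564)/17.352=0.078 → t=0.265; u2·a0=0.5677·17.352=9.851; a1=7.296 < 9.851 ≤ a1+a2=13.596 → R2 fires; D=6 A=10 G=6 X=4 C=6
Draw 3: a1=9.120, a2=4.320, a3=1.320, a4=2.436, a0=17.196; τ=−ln(0.6911)/17.196=0.021 → t=0.286; u2·a0=0.3539·17.196=6.086 ≤ a1=9.120 → R1 fires; D=6 A=9 G=8 X=6 C=5
Draw 4: a1=6.840, a2=6.480, a3=1.100, a4=2.030, a0=16.450; τ=−ln(0.9790)/16.450=0.001 → t=0.288; u2·a0=0.0696·16.450=1.145 ≤ a1=6.840 → R1 fires; D=6 A=8 G=10 X=8 C=4
Draw 5: a1=4.864, a2=8.640, a3=0.880, a4=1.624, a0=16.008; τ=−ln(0.0141)/16.008=0.266 → t=0.554; u2·a0=0.4055·16.008=6.491; a1=4.864 < 6.491 ≤ a1+a2=13.504 → R2 fires; D=5 A=10 G=10 X=7 C=4
Draw 6: a1=6.080, a2=6.300, a3=0.880, a4=1.624, a0=14.884; τ=−ln(0.0127)/14.884=0.293 → t=0.847; u2·a0=0.1227·14.884=1.826 ≤ a1=6.080 → R1 fires; D=5 A=9 G=12 X=9 C=3
Draw 7: a1=4.104, a2=8.100, a3=0.660, a4=1.218, a0=14.082; τ=−ln(0.6878)/14.082=0.027 → t=0.874; u2·a0=0.6118·14.082=8.615; a1=4.104 < 8.615 ≤ a1+a2=12.204 → R2 fires; D=4 A=11 G=12 X=8 C=3
Draw 8: a1=5.016, a2=5.760, a3=0.660, a4=1.218, a0=12.654; τ=−ln(0.3781)/12.654=0.077 → t=0.951; u2·a0=0.0252·12.654=0.319 ≤ a1=5.016 → R1 fires; D=4 A=10 G=14 X=10 C=2
Draw 9: a1=3.040, a2=7.200, a3=0.440, a4=0.812, a0=11.492; τ=−ln(0.9701)/11.492=0.003 → t=0.953; u2·a0=0.3507·11.492=4.030; a1=3.040 < 4.030 ≤ a1+a2=10.240 → R2 fires; D=3 A=12 G=14 X=9 C=2
Draw 10: a1=3.648, a2=4.860, a3=0.440, a4=0.812, a0=9.760; τ=−ln(0.3616)/9.760=0.104 → t=1.057; u2·a0=0.9254·9.760=9.032; a1+…+a3=8.948 < 9.032 ≤ a1+…+a4=9.760 → R4 fires; D=4 A=12 G=14 X=10 C=1
Draw 11: a1=1.824, a2=7.200, a3=0.220, a4=0.406, a0=9.650; τ=−ln(0.8032)/9.650=0.023 → t=1.080; u2·a0=0.4300·9.650=4.149; a1=1.824 < 4.149 ≤ a1+a2=9.024 → R2 fires; D=3 A=14 G=14 X=9 C=1
Draw 12: a1=2.128, a2=4.860, a3=0.220, a4=0.406, a0=7.614; τ=−ln(0.4706)/7.614=0.099 → t=1.179; u2·a0=0.6831·7.614=5.201; a1=2.128 < 5.201 ≤ a1+a2=6.988 → R2 fires; D=2 A=16 G=14 X=8 C=1
Draw 13: a1=2.432, a2=2.880, a3=0.220, a4=0.406, a0=5.938; τ=−ln(0.4526)/5.938=0.134 → t=1.313 > T=1.25: stop.
Read off C at T=1.25: 1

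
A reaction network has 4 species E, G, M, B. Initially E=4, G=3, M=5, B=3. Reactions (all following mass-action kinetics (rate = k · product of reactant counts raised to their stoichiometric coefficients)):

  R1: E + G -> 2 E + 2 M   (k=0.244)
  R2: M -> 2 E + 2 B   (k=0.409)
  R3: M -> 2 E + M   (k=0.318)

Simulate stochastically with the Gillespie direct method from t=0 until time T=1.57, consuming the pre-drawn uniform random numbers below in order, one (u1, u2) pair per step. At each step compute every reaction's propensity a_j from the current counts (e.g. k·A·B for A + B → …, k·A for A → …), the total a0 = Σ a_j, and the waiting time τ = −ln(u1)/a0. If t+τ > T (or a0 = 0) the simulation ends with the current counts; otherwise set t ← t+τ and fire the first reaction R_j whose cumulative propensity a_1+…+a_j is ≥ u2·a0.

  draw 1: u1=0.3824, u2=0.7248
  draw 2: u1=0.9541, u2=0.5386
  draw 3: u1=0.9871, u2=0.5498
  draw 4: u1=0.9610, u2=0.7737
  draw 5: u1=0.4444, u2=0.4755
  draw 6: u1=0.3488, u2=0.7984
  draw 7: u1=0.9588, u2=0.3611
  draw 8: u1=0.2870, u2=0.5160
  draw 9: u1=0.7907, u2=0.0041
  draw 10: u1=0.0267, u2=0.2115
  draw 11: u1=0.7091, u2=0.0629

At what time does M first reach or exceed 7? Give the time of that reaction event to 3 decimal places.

t=0.000: E=4 G=3 M=5 B=3
Draw 1: a1=2.928, a2=2.045, a3=1.590, a0=6.563; τ=−ln(0.3824)/6.563=0.146 → t=0.146; u2·a0=0.7248·6.563=4.757; a1=2.928 < 4.757 ≤ a1+a2=4.973 → R2 fires; E=6 G=3 M=4 B=5
Draw 2: a1=4.392, a2=1.636, a3=1.272, a0=7.300; τ=−ln(0.9541)/7.300=0.006 → t=0.153; u2·a0=0.5386·7.300=3.932 ≤ a1=4.392 → R1 fires; E=7 G=2 M=6 B=5
Draw 3: a1=3.416, a2=2.454, a3=1.908, a0=7.778; τ=−ln(0.9871)/7.778=0.002 → t=0.155; u2·a0=0.5498·7.778=4.276; a1=3.416 < 4.276 ≤ a1+a2=5.870 → R2 fires; E=9 G=2 M=5 B=7
Draw 4: a1=4.392, a2=2.045, a3=1.590, a0=8.027; τ=−ln(0.9610)/8.027=0.005 → t=0.160; u2·a0=0.7737·8.027=6.210; a1=4.392 < 6.210 ≤ a1+a2=6.437 → R2 fires; E=11 G=2 M=4 B=9
Draw 5: a1=5.368, a2=1.636, a3=1.272, a0=8.276; τ=−ln(0.4444)/8.276=0.098 → t=0.258; u2·a0=0.4755·8.276=3.935 ≤ a1=5.368 → R1 fires; E=12 G=1 M=6 B=9
Draw 6: a1=2.928, a2=2.454, a3=1.908, a0=7.290; τ=−ln(0.3488)/7.290=0.144 → t=0.402; u2·a0=0.7984·7.290=5.820; a1+a2=5.382 < 5.820 ≤ a1+…+a3=7.290 → R3 fires; E=14 G=1 M=6 B=9
Draw 7: a1=3.416, a2=2.454, a3=1.908, a0=7.778; τ=−ln(0.9588)/7.778=0.005 → t=0.407; u2·a0=0.3611·7.778=2.809 ≤ a1=3.416 → R1 fires; E=15 G=0 M=8 B=9
Draw 8: a1=0.000, a2=3.272, a3=2.544, a0=5.816; τ=−ln(0.2870)/5.816=0.215 → t=0.622; u2·a0=0.5160·5.816=3.001; a1=0.000 < 3.001 ≤ a1+a2=3.272 → R2 fires; E=17 G=0 M=7 B=11
Draw 9: a1=0.000, a2=2.863, a3=2.226, a0=5.089; τ=−ln(0.7907)/5.089=0.046 → t=0.668; u2·a0=0.0041·5.089=0.021; a1=0.000 < 0.021 ≤ a1+a2=2.863 → R2 fires; E=19 G=0 M=6 B=13
Draw 10: a1=0.000, a2=2.454, a3=1.908, a0=4.362; τ=−ln(0.0267)/4.362=0.831 → t=1.499; u2·a0=0.2115·4.362=0.923; a1=0.000 < 0.923 ≤ a1+a2=2.454 → R2 fires; E=21 G=0 M=5 B=15
Draw 11: a1=0.000, a2=2.045, a3=1.590, a0=3.635; τ=−ln(0.7091)/3.635=0.095 → t=1.593 > T=1.57: stop.
M first becomes ≥ 7 when it reaches 8 at the event at t=0.407.

Threshold first reached at t = 0.407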